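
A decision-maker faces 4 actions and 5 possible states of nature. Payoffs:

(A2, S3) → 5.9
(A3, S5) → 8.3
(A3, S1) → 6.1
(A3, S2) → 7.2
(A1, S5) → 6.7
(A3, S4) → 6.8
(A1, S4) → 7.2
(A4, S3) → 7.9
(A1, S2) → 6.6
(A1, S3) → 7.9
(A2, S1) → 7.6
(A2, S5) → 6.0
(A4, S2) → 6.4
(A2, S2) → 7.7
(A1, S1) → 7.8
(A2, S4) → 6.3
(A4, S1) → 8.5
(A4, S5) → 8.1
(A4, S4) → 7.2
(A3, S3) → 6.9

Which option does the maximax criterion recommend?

Row maxima: A1=7.9, A2=7.7, A3=8.3, A4=8.5
Best best-case = 8.5 → A4.

A4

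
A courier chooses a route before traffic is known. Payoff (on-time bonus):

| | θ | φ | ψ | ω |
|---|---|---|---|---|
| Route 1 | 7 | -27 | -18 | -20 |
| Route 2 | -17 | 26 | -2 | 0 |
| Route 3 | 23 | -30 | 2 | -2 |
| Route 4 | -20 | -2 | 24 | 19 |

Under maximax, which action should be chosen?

Row maxima: Route 1=7, Route 2=26, Route 3=23, Route 4=24
Best best-case = 26 → Route 2.

Route 2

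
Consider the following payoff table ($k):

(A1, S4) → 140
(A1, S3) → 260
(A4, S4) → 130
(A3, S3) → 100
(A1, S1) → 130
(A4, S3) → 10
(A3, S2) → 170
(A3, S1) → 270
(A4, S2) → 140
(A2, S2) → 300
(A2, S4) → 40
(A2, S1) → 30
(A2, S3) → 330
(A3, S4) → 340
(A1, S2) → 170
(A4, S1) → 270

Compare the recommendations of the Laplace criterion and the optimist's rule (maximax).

laplace → A3; maximax → A3 (agree)

Row averages: A1=175, A2=175, A3=220, A4=137.5
Highest average = 220 → A3.
Row maxima: A1=260, A2=330, A3=340, A4=270
Best best-case = 340 → A3.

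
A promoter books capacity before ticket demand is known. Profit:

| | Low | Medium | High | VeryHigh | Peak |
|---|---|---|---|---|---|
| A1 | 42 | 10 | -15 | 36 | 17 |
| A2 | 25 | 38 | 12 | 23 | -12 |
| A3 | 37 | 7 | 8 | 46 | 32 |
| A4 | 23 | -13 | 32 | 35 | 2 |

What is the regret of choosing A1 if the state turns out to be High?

Best payoff under High is 32.
Regret = 32 − (-15) = 47.

47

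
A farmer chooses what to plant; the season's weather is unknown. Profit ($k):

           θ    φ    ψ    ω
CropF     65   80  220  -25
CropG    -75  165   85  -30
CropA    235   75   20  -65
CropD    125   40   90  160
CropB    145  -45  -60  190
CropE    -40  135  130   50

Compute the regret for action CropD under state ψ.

Best payoff under ψ is 220.
Regret = 220 − 90 = 130.

130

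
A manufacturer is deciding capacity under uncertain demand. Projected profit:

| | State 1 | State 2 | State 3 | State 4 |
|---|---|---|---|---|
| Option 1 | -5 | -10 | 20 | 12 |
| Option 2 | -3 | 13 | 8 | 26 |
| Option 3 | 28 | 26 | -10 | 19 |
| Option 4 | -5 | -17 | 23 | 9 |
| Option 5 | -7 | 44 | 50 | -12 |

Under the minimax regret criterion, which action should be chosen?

Column bests: State 1=28, State 2=44, State 3=50, State 4=26.
Option 1 regrets: 33, 54, 30, 14 → max 54
Option 2 regrets: 31, 31, 42, 0 → max 42
Option 3 regrets: 0, 18, 60, 7 → max 60
Option 4 regrets: 33, 61, 27, 17 → max 61
Option 5 regrets: 35, 0, 0, 38 → max 38
Smallest max regret = 38 → Option 5.

Option 5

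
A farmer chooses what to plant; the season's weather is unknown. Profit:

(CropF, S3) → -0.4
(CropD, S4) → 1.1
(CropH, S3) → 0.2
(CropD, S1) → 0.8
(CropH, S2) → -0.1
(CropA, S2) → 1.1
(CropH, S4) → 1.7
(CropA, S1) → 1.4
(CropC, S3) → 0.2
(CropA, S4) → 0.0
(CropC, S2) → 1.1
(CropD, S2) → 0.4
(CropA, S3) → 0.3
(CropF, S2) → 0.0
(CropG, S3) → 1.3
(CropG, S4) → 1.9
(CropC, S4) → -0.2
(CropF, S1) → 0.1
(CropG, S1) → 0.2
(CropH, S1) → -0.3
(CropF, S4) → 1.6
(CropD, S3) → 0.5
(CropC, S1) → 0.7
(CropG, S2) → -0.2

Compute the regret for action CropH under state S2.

Best payoff under S2 is 1.1.
Regret = 1.1 − (-0.1) = 1.2.

1.2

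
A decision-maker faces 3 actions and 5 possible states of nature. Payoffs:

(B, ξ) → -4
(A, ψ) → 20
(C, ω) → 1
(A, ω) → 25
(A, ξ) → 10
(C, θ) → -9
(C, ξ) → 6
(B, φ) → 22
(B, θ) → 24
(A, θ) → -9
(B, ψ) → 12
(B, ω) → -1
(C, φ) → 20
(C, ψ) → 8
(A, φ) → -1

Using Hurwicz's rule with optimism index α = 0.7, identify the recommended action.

A: 0.7·25 + 0.3·(-9) = 14.8
B: 0.7·24 + 0.3·(-4) = 15.6
C: 0.7·20 + 0.3·(-9) = 11.3
Highest Hurwicz score = 15.6 → B.

B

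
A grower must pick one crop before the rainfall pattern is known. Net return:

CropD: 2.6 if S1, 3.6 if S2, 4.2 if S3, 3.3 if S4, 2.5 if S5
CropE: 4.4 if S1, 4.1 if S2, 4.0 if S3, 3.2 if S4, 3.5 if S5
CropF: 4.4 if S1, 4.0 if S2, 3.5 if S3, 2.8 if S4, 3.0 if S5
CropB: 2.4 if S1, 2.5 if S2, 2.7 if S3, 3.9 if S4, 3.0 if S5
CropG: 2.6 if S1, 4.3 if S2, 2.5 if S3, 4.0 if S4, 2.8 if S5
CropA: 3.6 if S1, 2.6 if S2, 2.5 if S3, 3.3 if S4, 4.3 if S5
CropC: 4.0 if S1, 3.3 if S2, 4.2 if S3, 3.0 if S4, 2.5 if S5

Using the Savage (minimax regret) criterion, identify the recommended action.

Column bests: S1=4.4, S2=4.3, S3=4.2, S4=4.0, S5=4.3.
CropD regrets: 1.8, 0.7, 0.0, 0.7, 1.8 → max 1.8
CropE regrets: 0.0, 0.2, 0.2, 0.8, 0.8 → max 0.8
CropF regrets: 0.0, 0.3, 0.7, 1.2, 1.3 → max 1.3
CropB regrets: 2.0, 1.8, 1.5, 0.1, 1.3 → max 2.0
CropG regrets: 1.8, 0.0, 1.7, 0.0, 1.5 → max 1.8
CropA regrets: 0.8, 1.7, 1.7, 0.7, 0.0 → max 1.7
CropC regrets: 0.4, 1.0, 0.0, 1.0, 1.8 → max 1.8
Smallest max regret = 0.8 → CropE.

CropE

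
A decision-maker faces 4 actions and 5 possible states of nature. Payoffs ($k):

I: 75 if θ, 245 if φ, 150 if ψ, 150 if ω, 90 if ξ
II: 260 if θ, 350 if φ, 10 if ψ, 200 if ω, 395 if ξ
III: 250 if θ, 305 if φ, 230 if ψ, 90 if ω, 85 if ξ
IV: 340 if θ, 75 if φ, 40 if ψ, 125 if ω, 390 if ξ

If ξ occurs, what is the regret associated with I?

305

Best payoff under ξ is 395.
Regret = 395 − 90 = 305.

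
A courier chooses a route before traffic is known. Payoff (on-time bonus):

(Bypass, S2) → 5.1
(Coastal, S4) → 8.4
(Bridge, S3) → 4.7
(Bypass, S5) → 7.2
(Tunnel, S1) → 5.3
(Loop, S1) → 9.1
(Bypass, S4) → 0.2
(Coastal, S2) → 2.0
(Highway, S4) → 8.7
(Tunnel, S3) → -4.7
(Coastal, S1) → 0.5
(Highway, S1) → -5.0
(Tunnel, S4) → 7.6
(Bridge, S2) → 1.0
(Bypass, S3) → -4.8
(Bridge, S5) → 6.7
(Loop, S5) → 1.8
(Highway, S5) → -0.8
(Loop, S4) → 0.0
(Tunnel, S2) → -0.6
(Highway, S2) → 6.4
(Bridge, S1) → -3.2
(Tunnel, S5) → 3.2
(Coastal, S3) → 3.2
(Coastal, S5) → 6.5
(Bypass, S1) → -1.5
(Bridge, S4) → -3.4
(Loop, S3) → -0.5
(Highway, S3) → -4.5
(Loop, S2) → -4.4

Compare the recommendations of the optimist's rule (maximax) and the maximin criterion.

maximax → Loop; maximin → Coastal (disagree)

Row maxima: Bypass=7.2, Bridge=6.7, Coastal=8.4, Highway=8.7, Loop=9.1, Tunnel=7.6
Best best-case = 9.1 → Loop.
Row minima: Bypass=-4.8, Bridge=-3.4, Coastal=0.5, Highway=-5.0, Loop=-4.4, Tunnel=-4.7
Best worst-case = 0.5 → Coastal.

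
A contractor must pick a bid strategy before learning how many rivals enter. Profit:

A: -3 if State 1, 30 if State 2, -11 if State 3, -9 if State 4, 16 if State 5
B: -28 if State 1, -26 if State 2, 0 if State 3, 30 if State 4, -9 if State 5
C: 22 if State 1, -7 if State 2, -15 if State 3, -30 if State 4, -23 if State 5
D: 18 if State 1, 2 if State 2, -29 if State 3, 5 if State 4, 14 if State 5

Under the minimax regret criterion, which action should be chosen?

Column bests: State 1=22, State 2=30, State 3=0, State 4=30, State 5=16.
A regrets: 25, 0, 11, 39, 0 → max 39
B regrets: 50, 56, 0, 0, 25 → max 56
C regrets: 0, 37, 15, 60, 39 → max 60
D regrets: 4, 28, 29, 25, 2 → max 29
Smallest max regret = 29 → D.

D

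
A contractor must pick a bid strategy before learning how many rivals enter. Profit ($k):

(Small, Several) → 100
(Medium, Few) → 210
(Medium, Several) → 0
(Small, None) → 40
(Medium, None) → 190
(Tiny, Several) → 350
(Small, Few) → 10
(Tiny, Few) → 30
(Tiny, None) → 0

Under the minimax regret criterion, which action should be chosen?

Column bests: None=190, Few=210, Several=350.
Tiny regrets: 190, 180, 0 → max 190
Small regrets: 150, 200, 250 → max 250
Medium regrets: 0, 0, 350 → max 350
Smallest max regret = 190 → Tiny.

Tiny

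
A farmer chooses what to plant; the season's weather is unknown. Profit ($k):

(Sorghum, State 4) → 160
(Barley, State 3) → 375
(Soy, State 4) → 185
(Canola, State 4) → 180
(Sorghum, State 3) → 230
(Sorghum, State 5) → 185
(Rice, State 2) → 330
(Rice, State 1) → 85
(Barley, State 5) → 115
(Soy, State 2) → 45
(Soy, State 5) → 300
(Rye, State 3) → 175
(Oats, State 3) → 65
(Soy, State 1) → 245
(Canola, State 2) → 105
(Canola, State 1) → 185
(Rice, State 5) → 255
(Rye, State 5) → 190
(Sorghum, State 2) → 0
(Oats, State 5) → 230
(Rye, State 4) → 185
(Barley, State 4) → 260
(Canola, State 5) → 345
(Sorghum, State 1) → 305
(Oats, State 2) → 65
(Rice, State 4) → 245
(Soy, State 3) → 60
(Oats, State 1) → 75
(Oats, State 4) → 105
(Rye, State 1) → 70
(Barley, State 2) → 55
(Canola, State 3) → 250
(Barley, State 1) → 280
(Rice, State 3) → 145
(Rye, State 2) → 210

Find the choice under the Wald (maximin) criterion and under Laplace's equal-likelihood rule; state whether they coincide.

Row minima: Rye=70, Sorghum=0, Canola=105, Barley=55, Oats=65, Soy=45, Rice=85
Best worst-case = 105 → Canola.
Row averages: Rye=166, Sorghum=176, Canola=213, Barley=217, Oats=108, Soy=167, Rice=212
Highest average = 217 → Barley.

maximin → Canola; laplace → Barley (disagree)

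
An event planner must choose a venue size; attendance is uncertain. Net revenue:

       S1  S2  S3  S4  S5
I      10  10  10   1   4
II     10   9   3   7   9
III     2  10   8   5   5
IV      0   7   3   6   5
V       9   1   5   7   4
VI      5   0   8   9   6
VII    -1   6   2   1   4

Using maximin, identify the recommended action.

II

Row minima: I=1, II=3, III=2, IV=0, V=1, VI=0, VII=-1
Best worst-case = 3 → II.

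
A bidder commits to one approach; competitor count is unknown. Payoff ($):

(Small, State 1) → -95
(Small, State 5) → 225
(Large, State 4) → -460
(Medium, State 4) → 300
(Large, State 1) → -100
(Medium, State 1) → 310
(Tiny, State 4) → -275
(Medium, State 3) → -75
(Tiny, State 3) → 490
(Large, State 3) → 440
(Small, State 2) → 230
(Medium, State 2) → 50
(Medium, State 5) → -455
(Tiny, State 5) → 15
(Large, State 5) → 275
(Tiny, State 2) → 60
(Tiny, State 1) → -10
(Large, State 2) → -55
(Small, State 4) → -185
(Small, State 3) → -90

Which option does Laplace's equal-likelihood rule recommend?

Row averages: Tiny=56, Small=17, Medium=26, Large=20
Highest average = 56 → Tiny.

Tiny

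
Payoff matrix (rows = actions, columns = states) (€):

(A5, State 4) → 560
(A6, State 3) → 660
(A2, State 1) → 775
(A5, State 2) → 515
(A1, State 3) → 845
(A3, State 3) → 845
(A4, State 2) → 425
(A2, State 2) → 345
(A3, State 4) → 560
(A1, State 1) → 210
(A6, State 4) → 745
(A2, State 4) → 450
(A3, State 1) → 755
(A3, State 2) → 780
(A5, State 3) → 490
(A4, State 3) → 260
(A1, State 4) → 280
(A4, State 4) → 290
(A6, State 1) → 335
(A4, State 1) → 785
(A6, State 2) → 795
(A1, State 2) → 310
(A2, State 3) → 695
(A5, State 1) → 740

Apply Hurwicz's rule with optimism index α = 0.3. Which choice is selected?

A1: 0.3·845 + 0.7·210 = 400.5
A2: 0.3·775 + 0.7·345 = 474
A3: 0.3·845 + 0.7·560 = 645.5
A4: 0.3·785 + 0.7·260 = 417.5
A5: 0.3·740 + 0.7·490 = 565
A6: 0.3·795 + 0.7·335 = 473
Highest Hurwicz score = 645.5 → A3.

A3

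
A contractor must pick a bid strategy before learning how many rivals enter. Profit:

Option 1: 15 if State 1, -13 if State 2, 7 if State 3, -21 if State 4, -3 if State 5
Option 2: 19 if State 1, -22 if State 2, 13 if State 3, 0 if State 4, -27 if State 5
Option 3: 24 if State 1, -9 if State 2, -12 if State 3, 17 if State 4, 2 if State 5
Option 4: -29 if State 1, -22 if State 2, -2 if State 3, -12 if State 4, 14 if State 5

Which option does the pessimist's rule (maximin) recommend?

Option 3

Row minima: Option 1=-21, Option 2=-27, Option 3=-12, Option 4=-29
Best worst-case = -12 → Option 3.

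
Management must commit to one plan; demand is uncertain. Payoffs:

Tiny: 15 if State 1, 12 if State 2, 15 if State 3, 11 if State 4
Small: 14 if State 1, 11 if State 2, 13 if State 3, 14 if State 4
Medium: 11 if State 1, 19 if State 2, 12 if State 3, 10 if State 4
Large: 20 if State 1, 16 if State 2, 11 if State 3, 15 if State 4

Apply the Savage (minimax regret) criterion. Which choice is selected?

Column bests: State 1=20, State 2=19, State 3=15, State 4=15.
Tiny regrets: 5, 7, 0, 4 → max 7
Small regrets: 6, 8, 2, 1 → max 8
Medium regrets: 9, 0, 3, 5 → max 9
Large regrets: 0, 3, 4, 0 → max 4
Smallest max regret = 4 → Large.

Large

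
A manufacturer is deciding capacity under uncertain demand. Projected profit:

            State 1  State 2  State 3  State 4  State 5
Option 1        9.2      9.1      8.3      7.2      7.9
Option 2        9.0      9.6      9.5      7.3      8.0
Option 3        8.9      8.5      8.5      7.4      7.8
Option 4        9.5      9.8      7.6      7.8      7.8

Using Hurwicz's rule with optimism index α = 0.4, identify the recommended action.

Option 4

Option 1: 0.4·9.2 + 0.6·7.2 = 8
Option 2: 0.4·9.6 + 0.6·7.3 = 8.22
Option 3: 0.4·8.9 + 0.6·7.4 = 8
Option 4: 0.4·9.8 + 0.6·7.6 = 8.48
Highest Hurwicz score = 8.48 → Option 4.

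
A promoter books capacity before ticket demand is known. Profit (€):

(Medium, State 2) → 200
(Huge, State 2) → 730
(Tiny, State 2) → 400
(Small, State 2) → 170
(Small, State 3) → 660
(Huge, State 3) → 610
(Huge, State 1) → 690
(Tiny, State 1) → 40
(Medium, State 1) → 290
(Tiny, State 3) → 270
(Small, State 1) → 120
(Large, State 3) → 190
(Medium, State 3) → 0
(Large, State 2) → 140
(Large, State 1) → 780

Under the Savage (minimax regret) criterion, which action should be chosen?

Column bests: State 1=780, State 2=730, State 3=660.
Tiny regrets: 740, 330, 390 → max 740
Small regrets: 660, 560, 0 → max 660
Medium regrets: 490, 530, 660 → max 660
Large regrets: 0, 590, 470 → max 590
Huge regrets: 90, 0, 50 → max 90
Smallest max regret = 90 → Huge.

Huge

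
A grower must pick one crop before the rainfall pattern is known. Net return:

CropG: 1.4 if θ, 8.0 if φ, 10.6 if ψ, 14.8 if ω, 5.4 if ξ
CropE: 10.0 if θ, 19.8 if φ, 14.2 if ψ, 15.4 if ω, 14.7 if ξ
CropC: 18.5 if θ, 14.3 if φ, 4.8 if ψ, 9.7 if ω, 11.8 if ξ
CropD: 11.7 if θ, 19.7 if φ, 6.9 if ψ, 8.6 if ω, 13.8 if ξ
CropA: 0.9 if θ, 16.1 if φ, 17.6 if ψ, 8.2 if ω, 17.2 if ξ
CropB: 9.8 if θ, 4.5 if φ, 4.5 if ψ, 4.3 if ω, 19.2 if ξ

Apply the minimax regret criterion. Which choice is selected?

Column bests: θ=18.5, φ=19.8, ψ=17.6, ω=15.4, ξ=19.2.
CropG regrets: 17.1, 11.8, 7.0, 0.6, 13.8 → max 17.1
CropE regrets: 8.5, 0.0, 3.4, 0.0, 4.5 → max 8.5
CropC regrets: 0.0, 5.5, 12.8, 5.7, 7.4 → max 12.8
CropD regrets: 6.8, 0.1, 10.7, 6.8, 5.4 → max 10.7
CropA regrets: 17.6, 3.7, 0.0, 7.2, 2.0 → max 17.6
CropB regrets: 8.7, 15.3, 13.1, 11.1, 0.0 → max 15.3
Smallest max regret = 8.5 → CropE.

CropE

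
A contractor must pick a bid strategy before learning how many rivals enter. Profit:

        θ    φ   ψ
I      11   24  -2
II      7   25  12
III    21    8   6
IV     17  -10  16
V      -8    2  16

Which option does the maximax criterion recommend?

II

Row maxima: I=24, II=25, III=21, IV=17, V=16
Best best-case = 25 → II.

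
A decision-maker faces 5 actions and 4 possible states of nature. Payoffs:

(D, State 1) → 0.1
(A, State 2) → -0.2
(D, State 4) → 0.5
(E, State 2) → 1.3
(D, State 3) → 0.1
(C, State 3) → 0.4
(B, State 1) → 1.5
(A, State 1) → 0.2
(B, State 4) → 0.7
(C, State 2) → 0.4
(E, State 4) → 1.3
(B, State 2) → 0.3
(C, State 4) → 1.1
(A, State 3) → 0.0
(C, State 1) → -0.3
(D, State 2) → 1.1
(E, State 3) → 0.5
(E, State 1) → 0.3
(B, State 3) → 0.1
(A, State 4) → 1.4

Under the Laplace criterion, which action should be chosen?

E

Row averages: A=0.35, B=0.65, C=0.4, D=0.45, E=0.85
Highest average = 0.85 → E.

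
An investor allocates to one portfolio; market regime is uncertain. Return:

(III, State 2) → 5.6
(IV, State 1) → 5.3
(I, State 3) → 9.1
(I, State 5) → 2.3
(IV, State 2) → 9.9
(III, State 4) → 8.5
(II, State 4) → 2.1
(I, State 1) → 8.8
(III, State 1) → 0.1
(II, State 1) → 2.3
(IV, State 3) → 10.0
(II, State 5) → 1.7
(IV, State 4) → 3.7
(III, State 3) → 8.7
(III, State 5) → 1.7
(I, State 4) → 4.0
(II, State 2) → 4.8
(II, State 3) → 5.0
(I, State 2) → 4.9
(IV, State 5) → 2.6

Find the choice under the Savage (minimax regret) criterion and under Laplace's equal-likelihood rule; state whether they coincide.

Column bests: State 1=8.8, State 2=9.9, State 3=10.0, State 4=8.5, State 5=2.6.
I regrets: 0.0, 5.0, 0.9, 4.5, 0.3 → max 5.0
II regrets: 6.5, 5.1, 5.0, 6.4, 0.9 → max 6.5
III regrets: 8.7, 4.3, 1.3, 0.0, 0.9 → max 8.7
IV regrets: 3.5, 0.0, 0.0, 4.8, 0.0 → max 4.8
Smallest max regret = 4.8 → IV.
Row averages: I=5.82, II=3.18, III=4.92, IV=6.3
Highest average = 6.3 → IV.

minimax regret → IV; laplace → IV (agree)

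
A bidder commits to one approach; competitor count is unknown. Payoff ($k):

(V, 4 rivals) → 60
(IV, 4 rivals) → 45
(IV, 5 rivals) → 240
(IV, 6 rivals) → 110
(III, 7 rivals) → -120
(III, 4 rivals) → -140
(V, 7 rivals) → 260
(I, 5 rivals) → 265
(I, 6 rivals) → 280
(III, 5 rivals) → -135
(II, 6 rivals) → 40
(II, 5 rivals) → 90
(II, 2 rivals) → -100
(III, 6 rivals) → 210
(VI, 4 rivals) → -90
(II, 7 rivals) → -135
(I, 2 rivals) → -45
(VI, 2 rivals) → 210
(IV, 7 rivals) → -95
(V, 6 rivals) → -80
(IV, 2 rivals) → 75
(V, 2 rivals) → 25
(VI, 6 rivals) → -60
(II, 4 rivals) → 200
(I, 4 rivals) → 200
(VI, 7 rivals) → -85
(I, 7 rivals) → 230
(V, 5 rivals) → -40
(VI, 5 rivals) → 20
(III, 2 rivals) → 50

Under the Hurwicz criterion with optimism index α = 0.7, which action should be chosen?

I

I: 0.7·280 + 0.3·(-45) = 182.5
II: 0.7·200 + 0.3·(-135) = 99.5
III: 0.7·210 + 0.3·(-140) = 105
IV: 0.7·240 + 0.3·(-95) = 139.5
V: 0.7·260 + 0.3·(-80) = 158
VI: 0.7·210 + 0.3·(-90) = 120
Highest Hurwicz score = 182.5 → I.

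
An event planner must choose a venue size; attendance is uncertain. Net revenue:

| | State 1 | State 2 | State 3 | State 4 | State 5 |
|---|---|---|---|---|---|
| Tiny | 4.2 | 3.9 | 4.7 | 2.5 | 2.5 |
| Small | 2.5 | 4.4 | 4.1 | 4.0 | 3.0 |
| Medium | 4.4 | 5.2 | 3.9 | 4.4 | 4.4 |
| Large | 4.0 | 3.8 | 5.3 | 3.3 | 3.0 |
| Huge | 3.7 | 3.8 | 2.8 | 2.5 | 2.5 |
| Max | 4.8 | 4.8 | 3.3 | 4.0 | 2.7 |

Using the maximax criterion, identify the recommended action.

Large

Row maxima: Tiny=4.7, Small=4.4, Medium=5.2, Large=5.3, Huge=3.8, Max=4.8
Best best-case = 5.3 → Large.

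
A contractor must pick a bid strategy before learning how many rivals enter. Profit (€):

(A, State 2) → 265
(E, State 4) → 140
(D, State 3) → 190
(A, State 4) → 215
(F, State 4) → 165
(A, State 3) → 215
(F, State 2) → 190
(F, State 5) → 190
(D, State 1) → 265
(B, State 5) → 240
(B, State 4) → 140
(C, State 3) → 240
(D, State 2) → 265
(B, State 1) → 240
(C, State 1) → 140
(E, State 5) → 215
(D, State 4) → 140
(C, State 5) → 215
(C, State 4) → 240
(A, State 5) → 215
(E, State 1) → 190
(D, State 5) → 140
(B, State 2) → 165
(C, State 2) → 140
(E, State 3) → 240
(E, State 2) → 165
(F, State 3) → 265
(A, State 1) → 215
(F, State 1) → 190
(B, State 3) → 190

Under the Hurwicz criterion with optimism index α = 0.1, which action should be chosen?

A: 0.1·265 + 0.9·215 = 220
B: 0.1·240 + 0.9·140 = 150
C: 0.1·240 + 0.9·140 = 150
D: 0.1·265 + 0.9·140 = 152.5
E: 0.1·240 + 0.9·140 = 150
F: 0.1·265 + 0.9·165 = 175
Highest Hurwicz score = 220 → A.

A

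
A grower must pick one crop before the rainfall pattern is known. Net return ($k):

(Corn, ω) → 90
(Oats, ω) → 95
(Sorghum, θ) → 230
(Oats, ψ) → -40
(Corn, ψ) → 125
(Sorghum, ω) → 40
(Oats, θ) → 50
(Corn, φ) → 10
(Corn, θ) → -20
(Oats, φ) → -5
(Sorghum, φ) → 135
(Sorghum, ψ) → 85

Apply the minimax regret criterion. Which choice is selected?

Sorghum

Column bests: θ=230, φ=135, ψ=125, ω=95.
Oats regrets: 180, 140, 165, 0 → max 180
Corn regrets: 250, 125, 0, 5 → max 250
Sorghum regrets: 0, 0, 40, 55 → max 55
Smallest max regret = 55 → Sorghum.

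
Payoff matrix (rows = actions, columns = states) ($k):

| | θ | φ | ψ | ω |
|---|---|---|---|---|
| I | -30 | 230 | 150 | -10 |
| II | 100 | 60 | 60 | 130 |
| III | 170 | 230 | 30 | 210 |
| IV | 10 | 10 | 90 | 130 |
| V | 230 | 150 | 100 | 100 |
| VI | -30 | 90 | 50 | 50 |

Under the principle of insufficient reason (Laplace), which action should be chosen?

III

Row averages: I=85, II=87.5, III=160, IV=60, V=145, VI=40
Highest average = 160 → III.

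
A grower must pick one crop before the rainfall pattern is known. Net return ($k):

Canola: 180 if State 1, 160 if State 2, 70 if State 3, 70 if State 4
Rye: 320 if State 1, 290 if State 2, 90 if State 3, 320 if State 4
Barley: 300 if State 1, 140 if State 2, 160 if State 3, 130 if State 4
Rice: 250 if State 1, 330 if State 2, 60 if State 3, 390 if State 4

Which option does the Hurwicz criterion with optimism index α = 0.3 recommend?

Canola: 0.3·180 + 0.7·70 = 103
Rye: 0.3·320 + 0.7·90 = 159
Barley: 0.3·300 + 0.7·130 = 181
Rice: 0.3·390 + 0.7·60 = 159
Highest Hurwicz score = 181 → Barley.

Barley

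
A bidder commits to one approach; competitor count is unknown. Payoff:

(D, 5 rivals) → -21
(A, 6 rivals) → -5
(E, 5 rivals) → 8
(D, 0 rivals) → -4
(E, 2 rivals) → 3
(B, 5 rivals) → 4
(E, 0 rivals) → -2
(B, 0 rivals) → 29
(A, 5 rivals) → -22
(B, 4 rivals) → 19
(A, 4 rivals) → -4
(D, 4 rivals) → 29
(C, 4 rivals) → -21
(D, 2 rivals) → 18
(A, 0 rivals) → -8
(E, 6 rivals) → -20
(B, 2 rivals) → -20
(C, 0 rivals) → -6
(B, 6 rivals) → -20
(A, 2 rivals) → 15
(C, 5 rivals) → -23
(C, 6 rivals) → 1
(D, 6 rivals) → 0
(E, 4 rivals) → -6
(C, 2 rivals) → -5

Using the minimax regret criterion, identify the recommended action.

D

Column bests: 0 rivals=29, 2 rivals=18, 4 rivals=29, 5 rivals=8, 6 rivals=1.
A regrets: 37, 3, 33, 30, 6 → max 37
B regrets: 0, 38, 10, 4, 21 → max 38
C regrets: 35, 23, 50, 31, 0 → max 50
D regrets: 33, 0, 0, 29, 1 → max 33
E regrets: 31, 15, 35, 0, 21 → max 35
Smallest max regret = 33 → D.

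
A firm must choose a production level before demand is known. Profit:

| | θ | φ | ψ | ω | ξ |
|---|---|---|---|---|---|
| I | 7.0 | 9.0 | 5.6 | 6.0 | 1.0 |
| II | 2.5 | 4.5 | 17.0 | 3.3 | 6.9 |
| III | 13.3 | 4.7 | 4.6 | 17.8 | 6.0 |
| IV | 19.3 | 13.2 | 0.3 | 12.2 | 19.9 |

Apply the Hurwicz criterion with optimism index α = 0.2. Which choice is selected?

III

I: 0.2·9.0 + 0.8·1.0 = 2.6
II: 0.2·17.0 + 0.8·2.5 = 5.4
III: 0.2·17.8 + 0.8·4.6 = 7.24
IV: 0.2·19.9 + 0.8·0.3 = 4.22
Highest Hurwicz score = 7.24 → III.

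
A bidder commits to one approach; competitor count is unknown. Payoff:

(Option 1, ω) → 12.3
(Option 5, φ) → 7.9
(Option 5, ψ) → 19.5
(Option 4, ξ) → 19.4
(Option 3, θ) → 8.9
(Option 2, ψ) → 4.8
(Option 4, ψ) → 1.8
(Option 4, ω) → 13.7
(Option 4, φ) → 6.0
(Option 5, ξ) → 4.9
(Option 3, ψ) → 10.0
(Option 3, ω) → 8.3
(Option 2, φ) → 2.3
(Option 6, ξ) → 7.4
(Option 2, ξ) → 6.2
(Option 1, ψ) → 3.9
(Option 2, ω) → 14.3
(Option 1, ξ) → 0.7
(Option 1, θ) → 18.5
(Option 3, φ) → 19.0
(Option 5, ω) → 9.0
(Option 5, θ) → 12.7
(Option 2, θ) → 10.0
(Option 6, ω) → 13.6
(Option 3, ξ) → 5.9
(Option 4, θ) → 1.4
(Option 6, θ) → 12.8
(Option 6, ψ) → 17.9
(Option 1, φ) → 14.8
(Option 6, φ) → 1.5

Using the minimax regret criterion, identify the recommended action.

Column bests: θ=18.5, φ=19.0, ψ=19.5, ω=14.3, ξ=19.4.
Option 1 regrets: 0.0, 4.2, 15.6, 2.0, 18.7 → max 18.7
Option 2 regrets: 8.5, 16.7, 14.7, 0.0, 13.2 → max 16.7
Option 3 regrets: 9.6, 0.0, 9.5, 6.0, 13.5 → max 13.5
Option 4 regrets: 17.1, 13.0, 17.7, 0.6, 0.0 → max 17.7
Option 5 regrets: 5.8, 11.1, 0.0, 5.3, 14.5 → max 14.5
Option 6 regrets: 5.7, 17.5, 1.6, 0.7, 12.0 → max 17.5
Smallest max regret = 13.5 → Option 3.

Option 3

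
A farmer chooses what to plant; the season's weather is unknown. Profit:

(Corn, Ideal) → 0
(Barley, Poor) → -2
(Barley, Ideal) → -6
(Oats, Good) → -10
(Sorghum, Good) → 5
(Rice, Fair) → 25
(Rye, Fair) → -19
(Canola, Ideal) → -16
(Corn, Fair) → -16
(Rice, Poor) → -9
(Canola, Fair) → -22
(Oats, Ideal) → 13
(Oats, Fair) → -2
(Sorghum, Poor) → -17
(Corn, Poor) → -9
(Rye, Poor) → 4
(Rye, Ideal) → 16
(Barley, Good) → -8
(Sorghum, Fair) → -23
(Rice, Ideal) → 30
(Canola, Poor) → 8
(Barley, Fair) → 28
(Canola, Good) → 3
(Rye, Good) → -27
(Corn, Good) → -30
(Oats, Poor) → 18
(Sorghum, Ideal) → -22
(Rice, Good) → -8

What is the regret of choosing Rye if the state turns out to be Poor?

14

Best payoff under Poor is 18.
Regret = 18 − 4 = 14.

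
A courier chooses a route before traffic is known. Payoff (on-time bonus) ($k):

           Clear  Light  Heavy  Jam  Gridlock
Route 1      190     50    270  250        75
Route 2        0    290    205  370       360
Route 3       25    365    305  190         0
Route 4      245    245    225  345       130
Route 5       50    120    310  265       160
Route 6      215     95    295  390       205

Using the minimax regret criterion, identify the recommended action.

Column bests: Clear=245, Light=365, Heavy=310, Jam=390, Gridlock=360.
Route 1 regrets: 55, 315, 40, 140, 285 → max 315
Route 2 regrets: 245, 75, 105, 20, 0 → max 245
Route 3 regrets: 220, 0, 5, 200, 360 → max 360
Route 4 regrets: 0, 120, 85, 45, 230 → max 230
Route 5 regrets: 195, 245, 0, 125, 200 → max 245
Route 6 regrets: 30, 270, 15, 0, 155 → max 270
Smallest max regret = 230 → Route 4.

Route 4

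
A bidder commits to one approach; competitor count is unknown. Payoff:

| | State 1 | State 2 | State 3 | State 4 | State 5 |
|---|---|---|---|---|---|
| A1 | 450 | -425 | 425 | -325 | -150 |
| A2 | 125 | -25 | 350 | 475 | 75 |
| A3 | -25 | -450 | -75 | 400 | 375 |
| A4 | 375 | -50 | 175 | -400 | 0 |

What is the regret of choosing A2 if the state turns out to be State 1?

Best payoff under State 1 is 450.
Regret = 450 − 125 = 325.

325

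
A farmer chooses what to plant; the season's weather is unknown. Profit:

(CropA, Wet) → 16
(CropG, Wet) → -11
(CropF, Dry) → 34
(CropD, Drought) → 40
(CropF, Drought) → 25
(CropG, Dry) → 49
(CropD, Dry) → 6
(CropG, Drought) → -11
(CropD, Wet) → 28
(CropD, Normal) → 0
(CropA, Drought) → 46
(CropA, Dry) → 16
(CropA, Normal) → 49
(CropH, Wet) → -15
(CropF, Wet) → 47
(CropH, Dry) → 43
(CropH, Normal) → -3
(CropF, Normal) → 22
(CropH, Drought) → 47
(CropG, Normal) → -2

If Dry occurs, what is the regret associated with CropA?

33

Best payoff under Dry is 49.
Regret = 49 − 16 = 33.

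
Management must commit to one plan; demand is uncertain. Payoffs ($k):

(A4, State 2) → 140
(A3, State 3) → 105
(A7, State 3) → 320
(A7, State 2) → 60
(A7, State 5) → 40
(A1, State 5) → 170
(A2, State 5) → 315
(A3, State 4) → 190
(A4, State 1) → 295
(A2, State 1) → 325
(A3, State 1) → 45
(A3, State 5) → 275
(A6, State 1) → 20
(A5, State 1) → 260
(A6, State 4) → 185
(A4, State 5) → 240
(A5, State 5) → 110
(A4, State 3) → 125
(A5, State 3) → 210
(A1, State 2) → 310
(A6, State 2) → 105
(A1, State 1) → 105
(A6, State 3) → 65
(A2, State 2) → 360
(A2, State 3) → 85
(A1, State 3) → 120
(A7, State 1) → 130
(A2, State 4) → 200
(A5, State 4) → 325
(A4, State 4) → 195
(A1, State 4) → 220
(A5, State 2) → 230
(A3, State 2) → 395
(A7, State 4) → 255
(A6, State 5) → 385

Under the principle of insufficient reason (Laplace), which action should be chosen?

Row averages: A1=185, A2=257, A3=202, A4=199, A5=227, A6=152, A7=161
Highest average = 257 → A2.

A2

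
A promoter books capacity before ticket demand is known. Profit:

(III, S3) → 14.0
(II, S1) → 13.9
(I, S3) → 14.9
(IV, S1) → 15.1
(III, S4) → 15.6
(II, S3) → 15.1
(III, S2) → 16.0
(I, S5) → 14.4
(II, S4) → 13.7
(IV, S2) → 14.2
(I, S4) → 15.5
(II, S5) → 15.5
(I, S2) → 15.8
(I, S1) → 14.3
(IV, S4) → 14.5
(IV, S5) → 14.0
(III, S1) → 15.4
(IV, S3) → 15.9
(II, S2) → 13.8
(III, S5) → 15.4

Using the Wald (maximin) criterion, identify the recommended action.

I

Row minima: I=14.3, II=13.7, III=14.0, IV=14.0
Best worst-case = 14.3 → I.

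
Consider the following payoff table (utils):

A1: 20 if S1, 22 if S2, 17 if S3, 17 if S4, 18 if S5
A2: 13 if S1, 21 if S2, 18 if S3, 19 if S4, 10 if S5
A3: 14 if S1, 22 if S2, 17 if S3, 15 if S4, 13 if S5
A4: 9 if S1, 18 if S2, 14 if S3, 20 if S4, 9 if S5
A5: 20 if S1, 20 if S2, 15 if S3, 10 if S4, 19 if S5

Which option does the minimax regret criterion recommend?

A1

Column bests: S1=20, S2=22, S3=18, S4=20, S5=19.
A1 regrets: 0, 0, 1, 3, 1 → max 3
A2 regrets: 7, 1, 0, 1, 9 → max 9
A3 regrets: 6, 0, 1, 5, 6 → max 6
A4 regrets: 11, 4, 4, 0, 10 → max 11
A5 regrets: 0, 2, 3, 10, 0 → max 10
Smallest max regret = 3 → A1.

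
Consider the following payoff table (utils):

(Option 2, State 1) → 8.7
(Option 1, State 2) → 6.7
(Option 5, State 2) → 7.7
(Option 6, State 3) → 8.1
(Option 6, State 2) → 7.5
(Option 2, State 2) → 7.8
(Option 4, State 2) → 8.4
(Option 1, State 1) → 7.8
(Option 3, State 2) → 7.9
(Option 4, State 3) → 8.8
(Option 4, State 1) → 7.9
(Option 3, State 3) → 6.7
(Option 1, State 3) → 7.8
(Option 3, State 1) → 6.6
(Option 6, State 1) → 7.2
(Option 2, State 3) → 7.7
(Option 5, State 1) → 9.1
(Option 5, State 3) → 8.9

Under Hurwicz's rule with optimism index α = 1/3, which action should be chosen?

Option 1: 1/3·7.8 + 2/3·6.7 = 106/15
Option 2: 1/3·8.7 + 2/3·7.7 = 241/30
Option 3: 1/3·7.9 + 2/3·6.6 = 211/30
Option 4: 1/3·8.8 + 2/3·7.9 = 8.2
Option 5: 1/3·9.1 + 2/3·7.7 = 49/6
Option 6: 1/3·8.1 + 2/3·7.2 = 7.5
Highest Hurwicz score = 8.2 → Option 4.

Option 4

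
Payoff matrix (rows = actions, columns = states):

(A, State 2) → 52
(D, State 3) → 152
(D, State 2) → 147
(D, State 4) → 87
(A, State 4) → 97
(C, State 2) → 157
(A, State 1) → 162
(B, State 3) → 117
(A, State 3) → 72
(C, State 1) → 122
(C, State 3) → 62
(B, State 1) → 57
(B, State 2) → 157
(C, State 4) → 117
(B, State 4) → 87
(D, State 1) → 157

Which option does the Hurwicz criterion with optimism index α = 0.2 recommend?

D

A: 0.2·162 + 0.8·52 = 74
B: 0.2·157 + 0.8·57 = 77
C: 0.2·157 + 0.8·62 = 81
D: 0.2·157 + 0.8·87 = 101
Highest Hurwicz score = 101 → D.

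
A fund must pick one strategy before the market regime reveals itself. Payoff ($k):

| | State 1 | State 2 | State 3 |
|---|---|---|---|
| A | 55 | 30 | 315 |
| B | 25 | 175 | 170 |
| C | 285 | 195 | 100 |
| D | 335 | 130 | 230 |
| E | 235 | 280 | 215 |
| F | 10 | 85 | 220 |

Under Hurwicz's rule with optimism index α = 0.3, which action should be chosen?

A: 0.3·315 + 0.7·30 = 115.5
B: 0.3·175 + 0.7·25 = 70
C: 0.3·285 + 0.7·100 = 155.5
D: 0.3·335 + 0.7·130 = 191.5
E: 0.3·280 + 0.7·215 = 234.5
F: 0.3·220 + 0.7·10 = 73
Highest Hurwicz score = 234.5 → E.

E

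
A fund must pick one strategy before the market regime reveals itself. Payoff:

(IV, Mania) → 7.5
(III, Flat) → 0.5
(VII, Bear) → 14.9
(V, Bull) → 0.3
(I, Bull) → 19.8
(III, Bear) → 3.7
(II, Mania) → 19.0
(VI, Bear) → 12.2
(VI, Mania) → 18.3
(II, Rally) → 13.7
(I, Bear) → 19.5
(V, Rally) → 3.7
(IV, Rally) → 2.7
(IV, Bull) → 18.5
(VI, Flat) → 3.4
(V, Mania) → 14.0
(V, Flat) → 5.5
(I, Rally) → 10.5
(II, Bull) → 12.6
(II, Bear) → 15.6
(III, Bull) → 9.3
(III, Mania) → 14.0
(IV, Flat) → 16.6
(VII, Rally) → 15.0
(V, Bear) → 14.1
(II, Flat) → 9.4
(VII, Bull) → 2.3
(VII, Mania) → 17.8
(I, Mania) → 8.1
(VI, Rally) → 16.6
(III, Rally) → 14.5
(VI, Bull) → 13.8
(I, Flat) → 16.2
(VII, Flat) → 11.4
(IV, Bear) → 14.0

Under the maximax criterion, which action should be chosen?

I

Row maxima: I=19.8, II=19.0, III=14.5, IV=18.5, V=14.1, VI=18.3, VII=17.8
Best best-case = 19.8 → I.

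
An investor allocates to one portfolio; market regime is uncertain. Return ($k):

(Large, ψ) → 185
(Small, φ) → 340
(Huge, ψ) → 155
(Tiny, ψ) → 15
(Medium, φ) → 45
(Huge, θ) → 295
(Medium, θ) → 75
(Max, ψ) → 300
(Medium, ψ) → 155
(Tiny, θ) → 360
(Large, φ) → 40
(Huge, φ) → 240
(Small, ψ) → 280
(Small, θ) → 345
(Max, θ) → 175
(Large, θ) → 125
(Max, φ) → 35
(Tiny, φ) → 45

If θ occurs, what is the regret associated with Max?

185

Best payoff under θ is 360.
Regret = 360 − 175 = 185.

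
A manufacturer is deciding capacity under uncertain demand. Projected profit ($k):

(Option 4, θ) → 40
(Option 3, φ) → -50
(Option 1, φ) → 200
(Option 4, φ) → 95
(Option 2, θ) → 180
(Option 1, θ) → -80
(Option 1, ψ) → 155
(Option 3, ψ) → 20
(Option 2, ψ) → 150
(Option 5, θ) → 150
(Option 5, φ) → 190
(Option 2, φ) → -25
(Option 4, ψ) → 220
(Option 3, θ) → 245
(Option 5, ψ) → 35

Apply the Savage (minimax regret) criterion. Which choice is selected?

Option 5

Column bests: θ=245, φ=200, ψ=220.
Option 1 regrets: 325, 0, 65 → max 325
Option 2 regrets: 65, 225, 70 → max 225
Option 3 regrets: 0, 250, 200 → max 250
Option 4 regrets: 205, 105, 0 → max 205
Option 5 regrets: 95, 10, 185 → max 185
Smallest max regret = 185 → Option 5.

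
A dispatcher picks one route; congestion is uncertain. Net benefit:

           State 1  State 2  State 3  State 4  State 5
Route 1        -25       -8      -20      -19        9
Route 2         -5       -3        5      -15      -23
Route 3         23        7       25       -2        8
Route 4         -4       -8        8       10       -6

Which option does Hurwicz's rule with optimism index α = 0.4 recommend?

Route 1: 0.4·9 + 0.6·(-25) = -11.4
Route 2: 0.4·5 + 0.6·(-23) = -11.8
Route 3: 0.4·25 + 0.6·(-2) = 8.8
Route 4: 0.4·10 + 0.6·(-8) = -0.8
Highest Hurwicz score = 8.8 → Route 3.

Route 3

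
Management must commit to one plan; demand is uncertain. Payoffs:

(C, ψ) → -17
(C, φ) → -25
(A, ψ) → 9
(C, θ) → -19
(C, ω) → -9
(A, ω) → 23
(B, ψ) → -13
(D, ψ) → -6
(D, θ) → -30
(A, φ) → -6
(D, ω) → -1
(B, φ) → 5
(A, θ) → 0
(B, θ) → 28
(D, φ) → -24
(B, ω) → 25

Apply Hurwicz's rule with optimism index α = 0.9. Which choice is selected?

A: 0.9·23 + 0.1·(-6) = 20.1
B: 0.9·28 + 0.1·(-13) = 23.9
C: 0.9·(-9) + 0.1·(-25) = -10.6
D: 0.9·(-1) + 0.1·(-30) = -3.9
Highest Hurwicz score = 23.9 → B.

B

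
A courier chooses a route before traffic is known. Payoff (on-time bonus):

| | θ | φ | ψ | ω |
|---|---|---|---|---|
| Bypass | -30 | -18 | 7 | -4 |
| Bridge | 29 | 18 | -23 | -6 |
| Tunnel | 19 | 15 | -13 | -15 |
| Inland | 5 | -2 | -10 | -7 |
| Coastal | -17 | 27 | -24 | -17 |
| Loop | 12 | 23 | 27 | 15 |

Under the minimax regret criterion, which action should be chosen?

Column bests: θ=29, φ=27, ψ=27, ω=15.
Bypass regrets: 59, 45, 20, 19 → max 59
Bridge regrets: 0, 9, 50, 21 → max 50
Tunnel regrets: 10, 12, 40, 30 → max 40
Inland regrets: 24, 29, 37, 22 → max 37
Coastal regrets: 46, 0, 51, 32 → max 51
Loop regrets: 17, 4, 0, 0 → max 17
Smallest max regret = 17 → Loop.

Loop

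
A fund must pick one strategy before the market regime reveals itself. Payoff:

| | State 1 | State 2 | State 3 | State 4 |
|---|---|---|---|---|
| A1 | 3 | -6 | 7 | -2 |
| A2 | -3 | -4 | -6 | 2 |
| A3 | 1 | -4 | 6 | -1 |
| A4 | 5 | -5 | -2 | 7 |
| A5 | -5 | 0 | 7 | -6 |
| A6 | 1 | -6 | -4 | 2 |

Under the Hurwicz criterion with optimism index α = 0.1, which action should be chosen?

A3

A1: 0.1·7 + 0.9·(-6) = -4.7
A2: 0.1·2 + 0.9·(-6) = -5.2
A3: 0.1·6 + 0.9·(-4) = -3
A4: 0.1·7 + 0.9·(-5) = -3.8
A5: 0.1·7 + 0.9·(-6) = -4.7
A6: 0.1·2 + 0.9·(-6) = -5.2
Highest Hurwicz score = -3 → A3.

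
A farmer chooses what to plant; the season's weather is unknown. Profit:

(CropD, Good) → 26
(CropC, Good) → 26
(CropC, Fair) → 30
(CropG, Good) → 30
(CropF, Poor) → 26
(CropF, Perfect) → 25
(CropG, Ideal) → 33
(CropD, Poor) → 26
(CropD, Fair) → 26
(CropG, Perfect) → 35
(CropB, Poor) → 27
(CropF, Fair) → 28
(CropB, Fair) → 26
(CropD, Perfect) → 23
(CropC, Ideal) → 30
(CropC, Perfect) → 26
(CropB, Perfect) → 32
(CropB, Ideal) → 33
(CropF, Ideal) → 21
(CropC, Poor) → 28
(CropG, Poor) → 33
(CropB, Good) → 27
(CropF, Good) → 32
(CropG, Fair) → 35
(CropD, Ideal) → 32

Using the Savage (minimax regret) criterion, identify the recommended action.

CropG

Column bests: Poor=33, Fair=35, Good=32, Ideal=33, Perfect=35.
CropC regrets: 5, 5, 6, 3, 9 → max 9
CropB regrets: 6, 9, 5, 0, 3 → max 9
CropF regrets: 7, 7, 0, 12, 10 → max 12
CropD regrets: 7, 9, 6, 1, 12 → max 12
CropG regrets: 0, 0, 2, 0, 0 → max 2
Smallest max regret = 2 → CropG.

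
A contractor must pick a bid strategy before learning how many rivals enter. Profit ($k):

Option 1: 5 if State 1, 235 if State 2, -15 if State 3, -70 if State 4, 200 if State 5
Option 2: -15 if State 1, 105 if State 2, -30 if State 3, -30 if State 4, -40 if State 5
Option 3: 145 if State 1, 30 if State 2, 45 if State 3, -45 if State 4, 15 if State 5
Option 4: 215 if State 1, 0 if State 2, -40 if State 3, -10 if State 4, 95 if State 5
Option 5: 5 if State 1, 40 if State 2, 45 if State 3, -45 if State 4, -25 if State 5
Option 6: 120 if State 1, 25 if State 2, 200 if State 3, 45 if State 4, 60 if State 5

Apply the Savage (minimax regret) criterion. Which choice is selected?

Column bests: State 1=215, State 2=235, State 3=200, State 4=45, State 5=200.
Option 1 regrets: 210, 0, 215, 115, 0 → max 215
Option 2 regrets: 230, 130, 230, 75, 240 → max 240
Option 3 regrets: 70, 205, 155, 90, 185 → max 205
Option 4 regrets: 0, 235, 240, 55, 105 → max 240
Option 5 regrets: 210, 195, 155, 90, 225 → max 225
Option 6 regrets: 95, 210, 0, 0, 140 → max 210
Smallest max regret = 205 → Option 3.

Option 3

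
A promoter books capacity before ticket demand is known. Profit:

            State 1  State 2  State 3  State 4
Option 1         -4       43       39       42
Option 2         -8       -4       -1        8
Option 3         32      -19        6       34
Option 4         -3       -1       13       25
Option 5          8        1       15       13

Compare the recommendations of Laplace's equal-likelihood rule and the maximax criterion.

laplace → Option 1; maximax → Option 1 (agree)

Row averages: Option 1=30, Option 2=-1.25, Option 3=13.25, Option 4=8.5, Option 5=9.25
Highest average = 30 → Option 1.
Row maxima: Option 1=43, Option 2=8, Option 3=34, Option 4=25, Option 5=15
Best best-case = 43 → Option 1.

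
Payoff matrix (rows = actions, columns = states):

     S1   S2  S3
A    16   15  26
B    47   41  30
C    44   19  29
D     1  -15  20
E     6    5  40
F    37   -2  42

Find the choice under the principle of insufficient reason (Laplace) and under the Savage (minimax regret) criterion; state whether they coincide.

Row averages: A=19, B=118/3, C=92/3, D=2, E=17, F=77/3
Highest average = 118/3 → B.
Column bests: S1=47, S2=41, S3=42.
A regrets: 31, 26, 16 → max 31
B regrets: 0, 0, 12 → max 12
C regrets: 3, 22, 13 → max 22
D regrets: 46, 56, 22 → max 56
E regrets: 41, 36, 2 → max 41
F regrets: 10, 43, 0 → max 43
Smallest max regret = 12 → B.

laplace → B; minimax regret → B (agree)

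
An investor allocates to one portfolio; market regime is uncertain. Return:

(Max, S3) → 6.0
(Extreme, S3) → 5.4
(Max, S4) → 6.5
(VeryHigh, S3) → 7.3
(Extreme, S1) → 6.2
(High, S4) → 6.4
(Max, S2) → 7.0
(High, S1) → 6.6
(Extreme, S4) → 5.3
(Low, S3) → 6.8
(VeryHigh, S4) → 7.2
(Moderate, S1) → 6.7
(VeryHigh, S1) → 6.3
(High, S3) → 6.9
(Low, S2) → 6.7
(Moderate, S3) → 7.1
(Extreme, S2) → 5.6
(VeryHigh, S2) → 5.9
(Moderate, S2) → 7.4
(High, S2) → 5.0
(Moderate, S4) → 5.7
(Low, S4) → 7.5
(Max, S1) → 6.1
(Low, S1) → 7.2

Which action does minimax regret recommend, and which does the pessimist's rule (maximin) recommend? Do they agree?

Column bests: S1=7.2, S2=7.4, S3=7.3, S4=7.5.
Low regrets: 0.0, 0.7, 0.5, 0.0 → max 0.7
Moderate regrets: 0.5, 0.0, 0.2, 1.8 → max 1.8
High regrets: 0.6, 2.4, 0.4, 1.1 → max 2.4
VeryHigh regrets: 0.9, 1.5, 0.0, 0.3 → max 1.5
Extreme regrets: 1.0, 1.8, 1.9, 2.2 → max 2.2
Max regrets: 1.1, 0.4, 1.3, 1.0 → max 1.3
Smallest max regret = 0.7 → Low.
Row minima: Low=6.7, Moderate=5.7, High=5.0, VeryHigh=5.9, Extreme=5.3, Max=6.0
Best worst-case = 6.7 → Low.

minimax regret → Low; maximin → Low (agree)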